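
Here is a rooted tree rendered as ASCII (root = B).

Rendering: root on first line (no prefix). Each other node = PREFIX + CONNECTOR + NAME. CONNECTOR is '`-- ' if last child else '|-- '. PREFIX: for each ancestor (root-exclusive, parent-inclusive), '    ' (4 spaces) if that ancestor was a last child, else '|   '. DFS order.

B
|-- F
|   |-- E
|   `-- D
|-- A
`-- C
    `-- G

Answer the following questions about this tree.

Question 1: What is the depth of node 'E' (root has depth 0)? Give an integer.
Path from root to E: B -> F -> E
Depth = number of edges = 2

Answer: 2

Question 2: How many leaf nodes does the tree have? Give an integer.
Leaves (nodes with no children): A, D, E, G

Answer: 4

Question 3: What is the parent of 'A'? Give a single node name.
Scan adjacency: A appears as child of B

Answer: B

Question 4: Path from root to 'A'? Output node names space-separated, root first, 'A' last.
Answer: B A

Derivation:
Walk down from root: B -> A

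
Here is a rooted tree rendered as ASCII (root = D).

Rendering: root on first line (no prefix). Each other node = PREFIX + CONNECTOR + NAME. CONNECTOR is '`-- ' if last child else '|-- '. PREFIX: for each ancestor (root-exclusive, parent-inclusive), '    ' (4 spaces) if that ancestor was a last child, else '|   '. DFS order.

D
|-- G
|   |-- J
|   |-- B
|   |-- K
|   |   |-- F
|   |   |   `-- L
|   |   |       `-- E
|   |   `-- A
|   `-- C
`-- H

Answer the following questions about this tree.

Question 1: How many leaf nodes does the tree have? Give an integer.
Leaves (nodes with no children): A, B, C, E, H, J

Answer: 6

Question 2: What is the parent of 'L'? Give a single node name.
Scan adjacency: L appears as child of F

Answer: F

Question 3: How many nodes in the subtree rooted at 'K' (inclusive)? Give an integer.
Answer: 5

Derivation:
Subtree rooted at K contains: A, E, F, K, L
Count = 5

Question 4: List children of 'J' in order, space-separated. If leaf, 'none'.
Answer: none

Derivation:
Node J's children (from adjacency): (leaf)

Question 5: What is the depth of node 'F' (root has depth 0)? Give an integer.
Path from root to F: D -> G -> K -> F
Depth = number of edges = 3

Answer: 3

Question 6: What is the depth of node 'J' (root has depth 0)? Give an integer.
Answer: 2

Derivation:
Path from root to J: D -> G -> J
Depth = number of edges = 2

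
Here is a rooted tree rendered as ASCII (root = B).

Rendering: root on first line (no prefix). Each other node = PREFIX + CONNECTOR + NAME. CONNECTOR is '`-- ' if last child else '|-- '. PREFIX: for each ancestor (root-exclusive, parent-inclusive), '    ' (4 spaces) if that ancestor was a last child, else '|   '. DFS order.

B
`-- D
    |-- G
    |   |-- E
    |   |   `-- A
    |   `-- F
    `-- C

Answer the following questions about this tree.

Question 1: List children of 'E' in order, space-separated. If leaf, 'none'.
Answer: A

Derivation:
Node E's children (from adjacency): A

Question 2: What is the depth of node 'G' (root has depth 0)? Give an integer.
Answer: 2

Derivation:
Path from root to G: B -> D -> G
Depth = number of edges = 2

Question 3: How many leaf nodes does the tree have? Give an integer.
Leaves (nodes with no children): A, C, F

Answer: 3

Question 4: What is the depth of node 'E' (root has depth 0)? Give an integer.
Path from root to E: B -> D -> G -> E
Depth = number of edges = 3

Answer: 3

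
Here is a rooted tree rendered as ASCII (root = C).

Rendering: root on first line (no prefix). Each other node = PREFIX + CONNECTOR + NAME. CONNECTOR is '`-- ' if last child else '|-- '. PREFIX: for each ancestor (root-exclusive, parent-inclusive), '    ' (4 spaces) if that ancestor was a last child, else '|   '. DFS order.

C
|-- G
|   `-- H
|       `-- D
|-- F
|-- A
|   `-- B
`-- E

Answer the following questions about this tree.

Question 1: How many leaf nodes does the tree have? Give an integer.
Leaves (nodes with no children): B, D, E, F

Answer: 4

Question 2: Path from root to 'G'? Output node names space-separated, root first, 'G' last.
Walk down from root: C -> G

Answer: C G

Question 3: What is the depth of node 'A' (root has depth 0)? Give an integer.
Path from root to A: C -> A
Depth = number of edges = 1

Answer: 1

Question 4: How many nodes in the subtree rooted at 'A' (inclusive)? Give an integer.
Answer: 2

Derivation:
Subtree rooted at A contains: A, B
Count = 2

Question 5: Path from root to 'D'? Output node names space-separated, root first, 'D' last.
Walk down from root: C -> G -> H -> D

Answer: C G H D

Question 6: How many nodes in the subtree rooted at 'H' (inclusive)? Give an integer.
Answer: 2

Derivation:
Subtree rooted at H contains: D, H
Count = 2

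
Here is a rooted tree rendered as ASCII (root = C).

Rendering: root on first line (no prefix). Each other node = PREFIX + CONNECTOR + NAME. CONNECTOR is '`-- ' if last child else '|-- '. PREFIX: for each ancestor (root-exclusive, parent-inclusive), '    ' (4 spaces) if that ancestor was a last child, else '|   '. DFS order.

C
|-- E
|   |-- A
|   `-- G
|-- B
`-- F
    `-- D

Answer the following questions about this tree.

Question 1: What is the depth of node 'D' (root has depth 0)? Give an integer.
Path from root to D: C -> F -> D
Depth = number of edges = 2

Answer: 2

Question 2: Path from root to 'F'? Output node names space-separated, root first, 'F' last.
Walk down from root: C -> F

Answer: C F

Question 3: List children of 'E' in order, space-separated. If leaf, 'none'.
Node E's children (from adjacency): A, G

Answer: A G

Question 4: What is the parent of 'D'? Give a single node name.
Answer: F

Derivation:
Scan adjacency: D appears as child of F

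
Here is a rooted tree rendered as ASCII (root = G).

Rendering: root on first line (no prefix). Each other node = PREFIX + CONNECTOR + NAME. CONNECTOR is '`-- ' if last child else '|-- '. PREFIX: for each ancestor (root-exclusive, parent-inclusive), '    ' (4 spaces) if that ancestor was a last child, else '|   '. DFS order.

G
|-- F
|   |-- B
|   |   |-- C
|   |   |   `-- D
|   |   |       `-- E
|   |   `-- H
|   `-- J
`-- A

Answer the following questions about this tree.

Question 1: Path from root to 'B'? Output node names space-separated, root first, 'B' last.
Answer: G F B

Derivation:
Walk down from root: G -> F -> B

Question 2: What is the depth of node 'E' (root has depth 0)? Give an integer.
Answer: 5

Derivation:
Path from root to E: G -> F -> B -> C -> D -> E
Depth = number of edges = 5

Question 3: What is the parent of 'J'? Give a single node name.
Answer: F

Derivation:
Scan adjacency: J appears as child of F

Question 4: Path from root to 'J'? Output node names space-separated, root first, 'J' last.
Answer: G F J

Derivation:
Walk down from root: G -> F -> J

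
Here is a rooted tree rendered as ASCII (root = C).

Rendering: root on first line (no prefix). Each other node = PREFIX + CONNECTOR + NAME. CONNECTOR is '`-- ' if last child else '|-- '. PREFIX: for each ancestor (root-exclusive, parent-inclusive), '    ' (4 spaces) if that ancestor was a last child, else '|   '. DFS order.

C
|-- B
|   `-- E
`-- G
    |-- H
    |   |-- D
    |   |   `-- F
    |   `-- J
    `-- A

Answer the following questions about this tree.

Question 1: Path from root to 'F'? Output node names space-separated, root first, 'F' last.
Walk down from root: C -> G -> H -> D -> F

Answer: C G H D F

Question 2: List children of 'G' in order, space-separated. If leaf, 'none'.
Node G's children (from adjacency): H, A

Answer: H A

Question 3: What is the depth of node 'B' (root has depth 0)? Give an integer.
Path from root to B: C -> B
Depth = number of edges = 1

Answer: 1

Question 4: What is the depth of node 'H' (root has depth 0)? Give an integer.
Answer: 2

Derivation:
Path from root to H: C -> G -> H
Depth = number of edges = 2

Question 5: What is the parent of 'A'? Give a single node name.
Answer: G

Derivation:
Scan adjacency: A appears as child of G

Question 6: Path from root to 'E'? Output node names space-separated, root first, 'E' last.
Answer: C B E

Derivation:
Walk down from root: C -> B -> E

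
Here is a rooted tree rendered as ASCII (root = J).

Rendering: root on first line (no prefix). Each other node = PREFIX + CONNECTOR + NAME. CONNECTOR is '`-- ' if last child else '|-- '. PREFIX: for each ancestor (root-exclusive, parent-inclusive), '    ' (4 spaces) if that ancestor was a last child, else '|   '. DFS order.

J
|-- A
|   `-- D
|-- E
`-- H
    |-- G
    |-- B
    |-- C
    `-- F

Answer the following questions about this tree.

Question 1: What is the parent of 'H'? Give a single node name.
Answer: J

Derivation:
Scan adjacency: H appears as child of J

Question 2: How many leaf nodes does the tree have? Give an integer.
Leaves (nodes with no children): B, C, D, E, F, G

Answer: 6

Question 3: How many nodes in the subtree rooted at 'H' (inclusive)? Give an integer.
Subtree rooted at H contains: B, C, F, G, H
Count = 5

Answer: 5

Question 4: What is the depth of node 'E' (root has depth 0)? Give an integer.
Path from root to E: J -> E
Depth = number of edges = 1

Answer: 1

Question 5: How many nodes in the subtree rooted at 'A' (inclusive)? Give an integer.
Subtree rooted at A contains: A, D
Count = 2

Answer: 2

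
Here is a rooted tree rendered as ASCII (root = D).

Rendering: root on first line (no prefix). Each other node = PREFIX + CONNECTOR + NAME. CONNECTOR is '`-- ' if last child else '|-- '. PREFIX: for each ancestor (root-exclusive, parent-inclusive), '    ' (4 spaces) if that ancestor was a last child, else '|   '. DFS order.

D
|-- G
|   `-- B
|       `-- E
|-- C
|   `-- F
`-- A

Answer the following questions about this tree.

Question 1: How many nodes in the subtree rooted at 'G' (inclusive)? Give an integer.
Answer: 3

Derivation:
Subtree rooted at G contains: B, E, G
Count = 3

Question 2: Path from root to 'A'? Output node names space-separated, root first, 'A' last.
Walk down from root: D -> A

Answer: D A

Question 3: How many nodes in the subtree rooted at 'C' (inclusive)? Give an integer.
Answer: 2

Derivation:
Subtree rooted at C contains: C, F
Count = 2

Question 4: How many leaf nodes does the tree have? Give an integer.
Leaves (nodes with no children): A, E, F

Answer: 3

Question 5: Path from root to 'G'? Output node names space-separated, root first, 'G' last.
Answer: D G

Derivation:
Walk down from root: D -> G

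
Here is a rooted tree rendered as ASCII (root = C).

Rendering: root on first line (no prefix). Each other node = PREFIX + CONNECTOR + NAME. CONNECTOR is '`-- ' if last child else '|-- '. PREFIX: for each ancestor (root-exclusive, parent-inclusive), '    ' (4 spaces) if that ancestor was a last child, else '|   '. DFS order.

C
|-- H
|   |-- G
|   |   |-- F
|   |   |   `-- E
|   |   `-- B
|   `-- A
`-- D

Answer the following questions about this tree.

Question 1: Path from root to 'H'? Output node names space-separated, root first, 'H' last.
Walk down from root: C -> H

Answer: C H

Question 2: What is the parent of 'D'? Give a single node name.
Scan adjacency: D appears as child of C

Answer: C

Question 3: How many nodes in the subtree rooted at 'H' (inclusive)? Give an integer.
Answer: 6

Derivation:
Subtree rooted at H contains: A, B, E, F, G, H
Count = 6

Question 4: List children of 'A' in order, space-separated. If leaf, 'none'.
Answer: none

Derivation:
Node A's children (from adjacency): (leaf)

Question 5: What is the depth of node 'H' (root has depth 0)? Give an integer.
Answer: 1

Derivation:
Path from root to H: C -> H
Depth = number of edges = 1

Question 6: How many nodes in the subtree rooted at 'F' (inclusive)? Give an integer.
Answer: 2

Derivation:
Subtree rooted at F contains: E, F
Count = 2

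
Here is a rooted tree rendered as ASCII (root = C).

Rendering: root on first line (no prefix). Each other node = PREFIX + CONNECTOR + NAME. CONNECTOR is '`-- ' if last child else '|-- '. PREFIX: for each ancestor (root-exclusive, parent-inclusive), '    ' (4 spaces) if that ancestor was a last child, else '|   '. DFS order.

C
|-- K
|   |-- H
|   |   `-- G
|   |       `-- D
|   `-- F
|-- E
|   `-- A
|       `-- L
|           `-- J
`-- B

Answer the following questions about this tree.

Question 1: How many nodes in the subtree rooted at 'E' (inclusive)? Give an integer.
Answer: 4

Derivation:
Subtree rooted at E contains: A, E, J, L
Count = 4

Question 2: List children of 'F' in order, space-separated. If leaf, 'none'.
Node F's children (from adjacency): (leaf)

Answer: none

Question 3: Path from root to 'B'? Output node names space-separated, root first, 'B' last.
Answer: C B

Derivation:
Walk down from root: C -> B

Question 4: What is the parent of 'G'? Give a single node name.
Scan adjacency: G appears as child of H

Answer: H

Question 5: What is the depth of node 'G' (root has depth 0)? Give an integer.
Path from root to G: C -> K -> H -> G
Depth = number of edges = 3

Answer: 3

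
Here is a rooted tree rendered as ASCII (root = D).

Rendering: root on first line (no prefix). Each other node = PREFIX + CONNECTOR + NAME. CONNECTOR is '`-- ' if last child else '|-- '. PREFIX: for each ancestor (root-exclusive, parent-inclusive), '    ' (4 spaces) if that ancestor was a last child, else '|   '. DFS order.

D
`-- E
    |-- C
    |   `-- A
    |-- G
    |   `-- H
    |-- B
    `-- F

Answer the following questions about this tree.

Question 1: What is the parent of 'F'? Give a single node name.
Scan adjacency: F appears as child of E

Answer: E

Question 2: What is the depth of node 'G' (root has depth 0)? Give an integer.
Answer: 2

Derivation:
Path from root to G: D -> E -> G
Depth = number of edges = 2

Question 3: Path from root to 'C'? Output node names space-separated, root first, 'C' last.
Walk down from root: D -> E -> C

Answer: D E C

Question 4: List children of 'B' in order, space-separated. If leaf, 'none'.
Node B's children (from adjacency): (leaf)

Answer: none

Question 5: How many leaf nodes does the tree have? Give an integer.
Leaves (nodes with no children): A, B, F, H

Answer: 4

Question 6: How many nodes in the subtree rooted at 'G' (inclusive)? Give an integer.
Answer: 2

Derivation:
Subtree rooted at G contains: G, H
Count = 2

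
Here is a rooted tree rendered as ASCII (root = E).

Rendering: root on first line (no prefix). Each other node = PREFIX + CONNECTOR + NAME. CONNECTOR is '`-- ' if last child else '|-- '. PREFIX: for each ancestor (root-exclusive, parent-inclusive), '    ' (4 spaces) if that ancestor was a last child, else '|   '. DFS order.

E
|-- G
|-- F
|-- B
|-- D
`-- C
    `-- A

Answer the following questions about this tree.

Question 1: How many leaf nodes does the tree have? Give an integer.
Answer: 5

Derivation:
Leaves (nodes with no children): A, B, D, F, G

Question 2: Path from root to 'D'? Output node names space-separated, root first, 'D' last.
Walk down from root: E -> D

Answer: E D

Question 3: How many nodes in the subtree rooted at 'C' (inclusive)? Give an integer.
Subtree rooted at C contains: A, C
Count = 2

Answer: 2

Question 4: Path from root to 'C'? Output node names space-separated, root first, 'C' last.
Answer: E C

Derivation:
Walk down from root: E -> C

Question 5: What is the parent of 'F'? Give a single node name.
Scan adjacency: F appears as child of E

Answer: E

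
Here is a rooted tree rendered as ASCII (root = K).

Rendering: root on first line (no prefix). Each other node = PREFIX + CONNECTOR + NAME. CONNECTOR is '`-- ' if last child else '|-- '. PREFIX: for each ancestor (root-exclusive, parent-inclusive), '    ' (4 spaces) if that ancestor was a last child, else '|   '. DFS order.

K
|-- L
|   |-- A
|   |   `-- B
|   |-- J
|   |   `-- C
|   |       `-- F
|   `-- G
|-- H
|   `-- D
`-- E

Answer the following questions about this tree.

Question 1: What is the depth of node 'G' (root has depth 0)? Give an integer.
Answer: 2

Derivation:
Path from root to G: K -> L -> G
Depth = number of edges = 2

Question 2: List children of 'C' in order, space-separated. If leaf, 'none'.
Answer: F

Derivation:
Node C's children (from adjacency): F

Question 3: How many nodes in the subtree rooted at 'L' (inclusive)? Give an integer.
Subtree rooted at L contains: A, B, C, F, G, J, L
Count = 7

Answer: 7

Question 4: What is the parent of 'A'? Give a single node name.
Scan adjacency: A appears as child of L

Answer: L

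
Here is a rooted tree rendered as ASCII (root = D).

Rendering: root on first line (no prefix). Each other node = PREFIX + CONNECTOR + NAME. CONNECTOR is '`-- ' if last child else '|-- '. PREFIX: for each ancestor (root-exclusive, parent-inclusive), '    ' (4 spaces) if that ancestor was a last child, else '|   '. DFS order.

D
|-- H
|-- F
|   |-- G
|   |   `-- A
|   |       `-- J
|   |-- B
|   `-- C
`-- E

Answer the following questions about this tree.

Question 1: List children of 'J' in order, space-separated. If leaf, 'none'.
Node J's children (from adjacency): (leaf)

Answer: none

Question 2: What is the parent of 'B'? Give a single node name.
Answer: F

Derivation:
Scan adjacency: B appears as child of F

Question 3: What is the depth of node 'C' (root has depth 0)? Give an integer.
Answer: 2

Derivation:
Path from root to C: D -> F -> C
Depth = number of edges = 2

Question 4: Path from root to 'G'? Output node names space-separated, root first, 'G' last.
Walk down from root: D -> F -> G

Answer: D F G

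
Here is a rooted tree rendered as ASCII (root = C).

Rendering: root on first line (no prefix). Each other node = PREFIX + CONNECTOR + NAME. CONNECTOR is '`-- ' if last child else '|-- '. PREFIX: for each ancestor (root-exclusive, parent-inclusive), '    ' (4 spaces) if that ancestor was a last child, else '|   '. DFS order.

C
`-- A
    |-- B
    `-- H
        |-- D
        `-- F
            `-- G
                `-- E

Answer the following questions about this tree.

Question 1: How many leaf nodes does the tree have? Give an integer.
Leaves (nodes with no children): B, D, E

Answer: 3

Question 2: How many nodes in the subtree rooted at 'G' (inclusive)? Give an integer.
Subtree rooted at G contains: E, G
Count = 2

Answer: 2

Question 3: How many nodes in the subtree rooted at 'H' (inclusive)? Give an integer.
Answer: 5

Derivation:
Subtree rooted at H contains: D, E, F, G, H
Count = 5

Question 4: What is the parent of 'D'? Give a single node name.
Answer: H

Derivation:
Scan adjacency: D appears as child of H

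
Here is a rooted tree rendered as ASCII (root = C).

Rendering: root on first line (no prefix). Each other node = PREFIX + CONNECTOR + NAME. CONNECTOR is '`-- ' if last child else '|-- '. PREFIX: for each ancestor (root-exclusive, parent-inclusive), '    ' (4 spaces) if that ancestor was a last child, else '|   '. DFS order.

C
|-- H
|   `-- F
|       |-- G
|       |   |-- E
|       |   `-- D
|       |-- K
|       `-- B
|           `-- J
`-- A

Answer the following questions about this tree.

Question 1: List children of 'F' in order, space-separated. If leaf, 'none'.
Node F's children (from adjacency): G, K, B

Answer: G K B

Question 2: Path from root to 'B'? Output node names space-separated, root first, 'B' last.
Answer: C H F B

Derivation:
Walk down from root: C -> H -> F -> B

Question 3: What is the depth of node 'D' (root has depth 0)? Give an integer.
Answer: 4

Derivation:
Path from root to D: C -> H -> F -> G -> D
Depth = number of edges = 4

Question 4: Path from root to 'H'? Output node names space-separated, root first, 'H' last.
Walk down from root: C -> H

Answer: C H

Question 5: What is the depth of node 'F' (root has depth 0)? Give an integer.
Path from root to F: C -> H -> F
Depth = number of edges = 2

Answer: 2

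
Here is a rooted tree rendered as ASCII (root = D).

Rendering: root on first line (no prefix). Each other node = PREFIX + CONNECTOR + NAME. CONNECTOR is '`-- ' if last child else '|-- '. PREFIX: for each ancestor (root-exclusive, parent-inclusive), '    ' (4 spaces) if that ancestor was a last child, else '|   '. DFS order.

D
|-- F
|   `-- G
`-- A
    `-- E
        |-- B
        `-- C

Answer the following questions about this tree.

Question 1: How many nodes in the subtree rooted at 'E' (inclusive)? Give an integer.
Answer: 3

Derivation:
Subtree rooted at E contains: B, C, E
Count = 3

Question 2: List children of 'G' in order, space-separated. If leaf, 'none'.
Node G's children (from adjacency): (leaf)

Answer: none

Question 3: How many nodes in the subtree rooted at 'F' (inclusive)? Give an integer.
Subtree rooted at F contains: F, G
Count = 2

Answer: 2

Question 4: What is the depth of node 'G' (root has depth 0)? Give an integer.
Path from root to G: D -> F -> G
Depth = number of edges = 2

Answer: 2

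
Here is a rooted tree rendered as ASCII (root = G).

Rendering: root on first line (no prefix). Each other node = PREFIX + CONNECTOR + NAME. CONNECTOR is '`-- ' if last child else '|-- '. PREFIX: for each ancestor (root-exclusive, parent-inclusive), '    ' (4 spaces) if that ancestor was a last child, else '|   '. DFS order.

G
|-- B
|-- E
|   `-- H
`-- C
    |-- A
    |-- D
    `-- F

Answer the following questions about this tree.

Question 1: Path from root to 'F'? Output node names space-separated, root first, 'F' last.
Answer: G C F

Derivation:
Walk down from root: G -> C -> F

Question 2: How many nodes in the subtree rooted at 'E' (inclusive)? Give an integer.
Answer: 2

Derivation:
Subtree rooted at E contains: E, H
Count = 2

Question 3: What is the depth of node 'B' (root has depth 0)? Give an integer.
Answer: 1

Derivation:
Path from root to B: G -> B
Depth = number of edges = 1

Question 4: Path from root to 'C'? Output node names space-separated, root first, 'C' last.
Walk down from root: G -> C

Answer: G C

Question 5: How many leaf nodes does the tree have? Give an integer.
Leaves (nodes with no children): A, B, D, F, H

Answer: 5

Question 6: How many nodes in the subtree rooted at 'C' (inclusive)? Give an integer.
Answer: 4

Derivation:
Subtree rooted at C contains: A, C, D, F
Count = 4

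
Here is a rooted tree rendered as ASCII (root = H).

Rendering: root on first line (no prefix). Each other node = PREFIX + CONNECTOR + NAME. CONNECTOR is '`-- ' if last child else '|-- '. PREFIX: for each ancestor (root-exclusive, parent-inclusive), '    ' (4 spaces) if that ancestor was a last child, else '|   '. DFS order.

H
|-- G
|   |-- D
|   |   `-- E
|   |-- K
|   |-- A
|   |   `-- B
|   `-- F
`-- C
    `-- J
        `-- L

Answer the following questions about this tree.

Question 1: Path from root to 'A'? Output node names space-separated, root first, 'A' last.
Walk down from root: H -> G -> A

Answer: H G A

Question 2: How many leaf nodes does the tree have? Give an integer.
Leaves (nodes with no children): B, E, F, K, L

Answer: 5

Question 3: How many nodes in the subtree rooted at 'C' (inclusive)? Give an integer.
Answer: 3

Derivation:
Subtree rooted at C contains: C, J, L
Count = 3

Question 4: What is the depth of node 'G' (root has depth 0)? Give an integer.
Answer: 1

Derivation:
Path from root to G: H -> G
Depth = number of edges = 1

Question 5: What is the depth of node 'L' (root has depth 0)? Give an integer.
Path from root to L: H -> C -> J -> L
Depth = number of edges = 3

Answer: 3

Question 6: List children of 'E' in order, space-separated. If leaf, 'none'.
Answer: none

Derivation:
Node E's children (from adjacency): (leaf)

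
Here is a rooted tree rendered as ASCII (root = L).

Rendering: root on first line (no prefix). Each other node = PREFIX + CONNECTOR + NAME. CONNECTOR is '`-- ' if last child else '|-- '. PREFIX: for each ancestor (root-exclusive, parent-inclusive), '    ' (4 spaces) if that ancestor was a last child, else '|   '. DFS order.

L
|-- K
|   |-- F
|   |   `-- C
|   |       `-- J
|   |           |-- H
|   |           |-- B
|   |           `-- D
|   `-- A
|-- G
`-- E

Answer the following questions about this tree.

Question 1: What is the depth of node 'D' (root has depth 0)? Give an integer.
Path from root to D: L -> K -> F -> C -> J -> D
Depth = number of edges = 5

Answer: 5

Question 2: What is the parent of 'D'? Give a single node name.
Answer: J

Derivation:
Scan adjacency: D appears as child of J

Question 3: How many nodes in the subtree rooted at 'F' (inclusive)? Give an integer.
Subtree rooted at F contains: B, C, D, F, H, J
Count = 6

Answer: 6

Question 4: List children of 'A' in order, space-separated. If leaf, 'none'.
Node A's children (from adjacency): (leaf)

Answer: none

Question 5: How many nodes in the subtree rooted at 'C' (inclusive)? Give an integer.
Subtree rooted at C contains: B, C, D, H, J
Count = 5

Answer: 5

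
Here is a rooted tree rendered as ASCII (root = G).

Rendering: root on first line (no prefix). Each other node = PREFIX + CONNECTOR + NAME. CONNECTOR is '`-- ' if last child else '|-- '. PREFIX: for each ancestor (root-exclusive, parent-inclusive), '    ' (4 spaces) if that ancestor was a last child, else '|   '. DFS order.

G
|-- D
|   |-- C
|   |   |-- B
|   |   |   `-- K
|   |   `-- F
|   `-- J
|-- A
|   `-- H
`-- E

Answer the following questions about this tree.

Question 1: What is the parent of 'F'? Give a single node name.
Answer: C

Derivation:
Scan adjacency: F appears as child of C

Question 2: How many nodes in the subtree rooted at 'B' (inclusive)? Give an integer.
Answer: 2

Derivation:
Subtree rooted at B contains: B, K
Count = 2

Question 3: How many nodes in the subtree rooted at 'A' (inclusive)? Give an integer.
Subtree rooted at A contains: A, H
Count = 2

Answer: 2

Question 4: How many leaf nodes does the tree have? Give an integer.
Answer: 5

Derivation:
Leaves (nodes with no children): E, F, H, J, K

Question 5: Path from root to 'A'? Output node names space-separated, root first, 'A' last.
Answer: G A

Derivation:
Walk down from root: G -> A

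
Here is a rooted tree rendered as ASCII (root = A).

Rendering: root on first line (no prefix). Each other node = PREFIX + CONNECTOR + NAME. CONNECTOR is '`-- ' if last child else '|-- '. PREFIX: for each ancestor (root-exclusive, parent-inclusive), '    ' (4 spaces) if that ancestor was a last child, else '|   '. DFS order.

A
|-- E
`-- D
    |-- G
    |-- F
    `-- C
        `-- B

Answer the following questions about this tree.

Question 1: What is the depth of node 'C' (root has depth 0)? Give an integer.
Answer: 2

Derivation:
Path from root to C: A -> D -> C
Depth = number of edges = 2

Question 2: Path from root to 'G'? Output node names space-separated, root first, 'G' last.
Walk down from root: A -> D -> G

Answer: A D G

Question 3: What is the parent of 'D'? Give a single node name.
Scan adjacency: D appears as child of A

Answer: A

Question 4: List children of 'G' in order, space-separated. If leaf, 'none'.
Answer: none

Derivation:
Node G's children (from adjacency): (leaf)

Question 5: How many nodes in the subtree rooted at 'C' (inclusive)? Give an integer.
Subtree rooted at C contains: B, C
Count = 2

Answer: 2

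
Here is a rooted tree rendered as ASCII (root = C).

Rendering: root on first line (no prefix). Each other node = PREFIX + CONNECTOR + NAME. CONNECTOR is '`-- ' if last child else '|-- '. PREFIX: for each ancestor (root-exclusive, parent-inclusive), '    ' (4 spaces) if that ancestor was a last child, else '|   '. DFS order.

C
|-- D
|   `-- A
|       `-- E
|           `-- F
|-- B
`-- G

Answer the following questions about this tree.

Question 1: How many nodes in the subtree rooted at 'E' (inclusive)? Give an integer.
Answer: 2

Derivation:
Subtree rooted at E contains: E, F
Count = 2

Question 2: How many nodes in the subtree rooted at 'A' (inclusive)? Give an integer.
Subtree rooted at A contains: A, E, F
Count = 3

Answer: 3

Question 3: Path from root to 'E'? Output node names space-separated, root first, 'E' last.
Walk down from root: C -> D -> A -> E

Answer: C D A E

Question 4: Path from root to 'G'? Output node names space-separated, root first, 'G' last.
Walk down from root: C -> G

Answer: C G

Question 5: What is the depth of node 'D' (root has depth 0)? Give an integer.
Answer: 1

Derivation:
Path from root to D: C -> D
Depth = number of edges = 1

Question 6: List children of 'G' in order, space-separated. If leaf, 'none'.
Node G's children (from adjacency): (leaf)

Answer: none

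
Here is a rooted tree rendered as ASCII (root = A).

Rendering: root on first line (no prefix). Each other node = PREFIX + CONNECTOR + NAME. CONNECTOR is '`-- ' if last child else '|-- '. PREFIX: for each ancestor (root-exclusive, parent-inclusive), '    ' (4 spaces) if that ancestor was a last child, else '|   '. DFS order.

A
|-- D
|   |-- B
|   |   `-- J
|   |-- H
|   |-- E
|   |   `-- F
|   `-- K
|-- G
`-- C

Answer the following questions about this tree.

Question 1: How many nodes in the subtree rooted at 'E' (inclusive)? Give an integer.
Answer: 2

Derivation:
Subtree rooted at E contains: E, F
Count = 2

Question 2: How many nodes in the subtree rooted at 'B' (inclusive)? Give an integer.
Subtree rooted at B contains: B, J
Count = 2

Answer: 2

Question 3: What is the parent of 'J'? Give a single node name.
Answer: B

Derivation:
Scan adjacency: J appears as child of B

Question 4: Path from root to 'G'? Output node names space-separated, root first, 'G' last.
Walk down from root: A -> G

Answer: A G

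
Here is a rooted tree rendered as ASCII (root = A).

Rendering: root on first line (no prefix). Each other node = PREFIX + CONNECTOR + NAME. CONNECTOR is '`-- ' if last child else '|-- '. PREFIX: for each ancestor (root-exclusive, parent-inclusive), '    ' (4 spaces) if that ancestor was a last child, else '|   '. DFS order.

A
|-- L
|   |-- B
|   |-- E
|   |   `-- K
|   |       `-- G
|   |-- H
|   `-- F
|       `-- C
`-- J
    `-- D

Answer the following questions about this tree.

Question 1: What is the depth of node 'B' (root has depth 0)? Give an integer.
Answer: 2

Derivation:
Path from root to B: A -> L -> B
Depth = number of edges = 2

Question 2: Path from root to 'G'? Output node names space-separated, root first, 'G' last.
Answer: A L E K G

Derivation:
Walk down from root: A -> L -> E -> K -> G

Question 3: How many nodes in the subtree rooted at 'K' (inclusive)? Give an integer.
Answer: 2

Derivation:
Subtree rooted at K contains: G, K
Count = 2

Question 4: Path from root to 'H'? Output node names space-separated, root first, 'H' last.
Answer: A L H

Derivation:
Walk down from root: A -> L -> H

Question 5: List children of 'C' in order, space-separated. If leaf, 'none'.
Answer: none

Derivation:
Node C's children (from adjacency): (leaf)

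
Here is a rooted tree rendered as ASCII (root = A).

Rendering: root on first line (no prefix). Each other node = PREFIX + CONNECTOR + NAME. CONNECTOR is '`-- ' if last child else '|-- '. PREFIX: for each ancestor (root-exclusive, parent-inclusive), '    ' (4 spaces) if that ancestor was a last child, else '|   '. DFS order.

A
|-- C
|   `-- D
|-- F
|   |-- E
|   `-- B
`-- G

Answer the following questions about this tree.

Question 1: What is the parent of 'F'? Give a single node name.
Answer: A

Derivation:
Scan adjacency: F appears as child of A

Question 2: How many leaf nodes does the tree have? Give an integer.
Answer: 4

Derivation:
Leaves (nodes with no children): B, D, E, G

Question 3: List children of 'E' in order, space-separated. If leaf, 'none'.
Node E's children (from adjacency): (leaf)

Answer: none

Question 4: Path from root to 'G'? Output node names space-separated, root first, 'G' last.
Walk down from root: A -> G

Answer: A G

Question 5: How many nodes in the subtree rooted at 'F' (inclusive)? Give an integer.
Answer: 3

Derivation:
Subtree rooted at F contains: B, E, F
Count = 3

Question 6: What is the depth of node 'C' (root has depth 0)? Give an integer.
Answer: 1

Derivation:
Path from root to C: A -> C
Depth = number of edges = 1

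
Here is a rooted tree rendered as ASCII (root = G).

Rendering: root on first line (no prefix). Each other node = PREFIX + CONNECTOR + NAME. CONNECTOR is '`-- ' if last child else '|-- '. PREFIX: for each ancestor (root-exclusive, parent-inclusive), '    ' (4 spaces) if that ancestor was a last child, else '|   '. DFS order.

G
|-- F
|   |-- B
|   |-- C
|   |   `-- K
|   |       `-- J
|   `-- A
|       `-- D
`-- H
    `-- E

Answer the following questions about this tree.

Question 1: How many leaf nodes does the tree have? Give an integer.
Answer: 4

Derivation:
Leaves (nodes with no children): B, D, E, J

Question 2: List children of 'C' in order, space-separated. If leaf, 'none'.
Answer: K

Derivation:
Node C's children (from adjacency): K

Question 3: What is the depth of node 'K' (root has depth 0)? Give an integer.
Answer: 3

Derivation:
Path from root to K: G -> F -> C -> K
Depth = number of edges = 3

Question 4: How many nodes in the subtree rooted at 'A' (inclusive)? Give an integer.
Answer: 2

Derivation:
Subtree rooted at A contains: A, D
Count = 2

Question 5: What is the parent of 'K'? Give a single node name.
Answer: C

Derivation:
Scan adjacency: K appears as child of C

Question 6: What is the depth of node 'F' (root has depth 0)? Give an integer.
Path from root to F: G -> F
Depth = number of edges = 1

Answer: 1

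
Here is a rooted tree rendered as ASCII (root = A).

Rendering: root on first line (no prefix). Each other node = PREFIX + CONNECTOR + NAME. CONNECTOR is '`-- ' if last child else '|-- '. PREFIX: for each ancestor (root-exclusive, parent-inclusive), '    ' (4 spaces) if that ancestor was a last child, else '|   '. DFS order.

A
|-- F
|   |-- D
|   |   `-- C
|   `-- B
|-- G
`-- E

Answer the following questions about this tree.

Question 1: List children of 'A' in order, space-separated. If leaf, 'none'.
Answer: F G E

Derivation:
Node A's children (from adjacency): F, G, E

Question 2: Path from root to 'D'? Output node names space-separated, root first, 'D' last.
Answer: A F D

Derivation:
Walk down from root: A -> F -> D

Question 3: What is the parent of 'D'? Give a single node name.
Scan adjacency: D appears as child of F

Answer: F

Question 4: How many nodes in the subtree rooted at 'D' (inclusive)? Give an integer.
Answer: 2

Derivation:
Subtree rooted at D contains: C, D
Count = 2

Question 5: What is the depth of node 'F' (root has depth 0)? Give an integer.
Answer: 1

Derivation:
Path from root to F: A -> F
Depth = number of edges = 1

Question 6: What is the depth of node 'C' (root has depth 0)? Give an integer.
Answer: 3

Derivation:
Path from root to C: A -> F -> D -> C
Depth = number of edges = 3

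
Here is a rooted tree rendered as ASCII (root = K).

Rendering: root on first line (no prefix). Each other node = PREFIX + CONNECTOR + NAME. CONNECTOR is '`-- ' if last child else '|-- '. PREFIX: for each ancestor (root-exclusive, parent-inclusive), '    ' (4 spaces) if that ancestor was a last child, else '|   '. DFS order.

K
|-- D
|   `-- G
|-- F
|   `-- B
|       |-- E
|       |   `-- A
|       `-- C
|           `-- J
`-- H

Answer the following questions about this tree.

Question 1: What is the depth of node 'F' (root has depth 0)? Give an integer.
Path from root to F: K -> F
Depth = number of edges = 1

Answer: 1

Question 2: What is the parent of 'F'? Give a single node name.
Answer: K

Derivation:
Scan adjacency: F appears as child of K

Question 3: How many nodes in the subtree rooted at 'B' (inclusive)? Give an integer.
Answer: 5

Derivation:
Subtree rooted at B contains: A, B, C, E, J
Count = 5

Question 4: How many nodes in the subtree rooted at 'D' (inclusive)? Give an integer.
Subtree rooted at D contains: D, G
Count = 2

Answer: 2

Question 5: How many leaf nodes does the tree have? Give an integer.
Answer: 4

Derivation:
Leaves (nodes with no children): A, G, H, J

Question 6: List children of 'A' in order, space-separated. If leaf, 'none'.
Answer: none

Derivation:
Node A's children (from adjacency): (leaf)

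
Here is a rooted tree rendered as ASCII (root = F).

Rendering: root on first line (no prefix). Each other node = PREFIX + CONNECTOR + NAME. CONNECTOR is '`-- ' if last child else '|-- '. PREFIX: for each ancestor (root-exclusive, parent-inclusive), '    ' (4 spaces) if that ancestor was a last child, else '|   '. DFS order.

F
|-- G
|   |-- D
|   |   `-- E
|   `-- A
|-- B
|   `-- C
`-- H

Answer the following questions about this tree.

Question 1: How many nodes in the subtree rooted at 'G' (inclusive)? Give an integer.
Answer: 4

Derivation:
Subtree rooted at G contains: A, D, E, G
Count = 4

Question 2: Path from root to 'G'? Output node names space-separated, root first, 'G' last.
Walk down from root: F -> G

Answer: F G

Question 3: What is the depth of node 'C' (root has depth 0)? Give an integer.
Answer: 2

Derivation:
Path from root to C: F -> B -> C
Depth = number of edges = 2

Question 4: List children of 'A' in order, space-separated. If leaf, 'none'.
Node A's children (from adjacency): (leaf)

Answer: none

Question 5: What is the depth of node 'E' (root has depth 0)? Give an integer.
Path from root to E: F -> G -> D -> E
Depth = number of edges = 3

Answer: 3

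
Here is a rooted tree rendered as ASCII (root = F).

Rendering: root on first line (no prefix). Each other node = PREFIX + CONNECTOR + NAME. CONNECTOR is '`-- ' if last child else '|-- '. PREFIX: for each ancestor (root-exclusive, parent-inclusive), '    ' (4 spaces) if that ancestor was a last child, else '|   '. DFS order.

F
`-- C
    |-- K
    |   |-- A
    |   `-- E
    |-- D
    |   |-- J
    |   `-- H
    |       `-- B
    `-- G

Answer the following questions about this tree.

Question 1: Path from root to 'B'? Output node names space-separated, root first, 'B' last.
Walk down from root: F -> C -> D -> H -> B

Answer: F C D H B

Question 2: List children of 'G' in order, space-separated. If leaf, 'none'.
Node G's children (from adjacency): (leaf)

Answer: none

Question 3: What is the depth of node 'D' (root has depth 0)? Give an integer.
Path from root to D: F -> C -> D
Depth = number of edges = 2

Answer: 2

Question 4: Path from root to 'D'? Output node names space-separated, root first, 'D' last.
Walk down from root: F -> C -> D

Answer: F C D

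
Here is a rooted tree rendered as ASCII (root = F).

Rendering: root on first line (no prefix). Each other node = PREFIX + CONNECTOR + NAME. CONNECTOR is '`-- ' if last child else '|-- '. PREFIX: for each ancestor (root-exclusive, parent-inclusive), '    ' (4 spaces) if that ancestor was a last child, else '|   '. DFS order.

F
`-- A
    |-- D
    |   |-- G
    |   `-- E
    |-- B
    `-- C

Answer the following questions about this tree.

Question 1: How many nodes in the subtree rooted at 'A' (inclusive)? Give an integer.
Answer: 6

Derivation:
Subtree rooted at A contains: A, B, C, D, E, G
Count = 6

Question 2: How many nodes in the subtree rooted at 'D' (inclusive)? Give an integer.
Answer: 3

Derivation:
Subtree rooted at D contains: D, E, G
Count = 3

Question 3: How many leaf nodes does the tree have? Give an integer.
Leaves (nodes with no children): B, C, E, G

Answer: 4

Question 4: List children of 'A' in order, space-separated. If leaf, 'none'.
Answer: D B C

Derivation:
Node A's children (from adjacency): D, B, C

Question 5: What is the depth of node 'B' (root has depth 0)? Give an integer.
Answer: 2

Derivation:
Path from root to B: F -> A -> B
Depth = number of edges = 2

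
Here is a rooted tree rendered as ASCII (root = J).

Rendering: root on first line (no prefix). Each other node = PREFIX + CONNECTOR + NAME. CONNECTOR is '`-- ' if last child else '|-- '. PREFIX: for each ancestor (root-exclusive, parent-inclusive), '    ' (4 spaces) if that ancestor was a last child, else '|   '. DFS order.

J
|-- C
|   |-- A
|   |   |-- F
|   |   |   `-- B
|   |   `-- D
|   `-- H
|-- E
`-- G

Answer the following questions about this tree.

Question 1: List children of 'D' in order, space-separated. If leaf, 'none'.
Answer: none

Derivation:
Node D's children (from adjacency): (leaf)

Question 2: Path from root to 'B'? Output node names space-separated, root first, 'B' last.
Answer: J C A F B

Derivation:
Walk down from root: J -> C -> A -> F -> B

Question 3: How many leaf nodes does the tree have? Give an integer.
Leaves (nodes with no children): B, D, E, G, H

Answer: 5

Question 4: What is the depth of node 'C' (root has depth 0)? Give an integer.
Path from root to C: J -> C
Depth = number of edges = 1

Answer: 1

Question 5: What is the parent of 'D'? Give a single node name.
Scan adjacency: D appears as child of A

Answer: A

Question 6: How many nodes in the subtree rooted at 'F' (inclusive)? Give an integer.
Answer: 2

Derivation:
Subtree rooted at F contains: B, F
Count = 2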